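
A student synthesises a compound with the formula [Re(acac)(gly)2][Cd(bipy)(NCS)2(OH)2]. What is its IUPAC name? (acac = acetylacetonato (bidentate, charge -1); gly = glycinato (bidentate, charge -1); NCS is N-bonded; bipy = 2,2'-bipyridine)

Both ions are complex: the cation is named first with the plain metal name, the anion second with the -ate form; each ion's ligands are alphabetised independently.
Cadmium is always +2 in its complexes; the anion's ligand charges sum to -4, so the complex anion is 2−.
A 1:1 salt means the cation carries the equal and opposite charge, 2+.
Cation: ligand charges sum to -3; for the ion to be 2+, Re = +5.

(acetylacetonato)bis(glycinato)rhenium(V) (2,2'-bipyridine)dihydroxodiisothiocyanatocadmate(II)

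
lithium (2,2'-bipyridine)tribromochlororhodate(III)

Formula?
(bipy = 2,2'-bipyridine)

Ligands: 3 bromo (Br, -1), 1 2,2'-bipyridine (bipy, neutral), 1 chloro (Cl, -1). Ligand charge sum = -4.
Charge balance with lithium (+1) requires 1 complex ion per 1 lithium.

Li[Rh(bipy)Br3Cl]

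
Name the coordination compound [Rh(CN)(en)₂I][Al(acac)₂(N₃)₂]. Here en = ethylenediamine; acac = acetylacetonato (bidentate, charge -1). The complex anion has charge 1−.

cyanobis(ethylenediamine)iodorhodium(III) bis(acetylacetonato)diazidoaluminate(III)

Both ions are complex: the cation is named first with the plain metal name, the anion second with the -ate form; each ion's ligands are alphabetised independently.
The complex anion is given as 1−; its ligand charges sum to -4, so Al = +3.
A 1:1 salt means the cation carries the equal and opposite charge, 1+.
Cation: ligand charges sum to -2; for the ion to be 1+, Rh = +3.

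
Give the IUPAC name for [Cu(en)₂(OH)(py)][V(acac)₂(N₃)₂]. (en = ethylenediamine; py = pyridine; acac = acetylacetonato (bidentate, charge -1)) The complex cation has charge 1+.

Both ions are complex: the cation is named first with the plain metal name, the anion second with the -ate form; each ion's ligands are alphabetised independently.
The complex cation is given as 1+; its ligand charges sum to -1, so Cu = +2.
A 1:1 salt means the anion carries the equal and opposite charge, 1−.
Anion: ligand charges sum to -4; for the ion to be 1−, V = +3.

bis(ethylenediamine)hydroxo(pyridine)copper(II) bis(acetylacetonato)diazidovanadate(III)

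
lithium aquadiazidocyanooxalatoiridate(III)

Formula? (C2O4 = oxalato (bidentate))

Li2[Ir(C2O4)(CN)(H2O)(N3)2]

Ligands: 1 oxalato (C2O4, -2), 2 azido (N3, -1), 1 aqua (H2O, neutral), 1 cyano (CN, -1). Ligand charge sum = -5.
With Ir in oxidation state +3, the complex ion is [Ir...]^2−.
Charge balance with lithium (+1) requires 1 complex ion per 2 lithium.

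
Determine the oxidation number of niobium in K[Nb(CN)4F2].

1 potassium outside the brackets (+1 each) → the complex ion is 1−.
Ligand charges: 4×CN = -4; 2×F = -2; sum -6.
Nb + (-6) = 1− ⇒ Nb is +5.

+5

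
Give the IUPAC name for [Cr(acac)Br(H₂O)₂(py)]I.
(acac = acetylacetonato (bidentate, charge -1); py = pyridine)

(acetylacetonato)diaquabromo(pyridine)chromium(III) iodide

The 1 iodide counter-ion carries a total charge of -1, so each complex ion is 1+.
Ligand charges: 1×acetylacetonato (-1 each), 2×aqua (neutral), 1×bromo (-1 each), 1×pyridine (neutral); total -2. So Cr + (-2) = 1+, giving Cr = +3.
Ligands are named alphabetically: acetylacetonato before aqua before bromo before pyridine.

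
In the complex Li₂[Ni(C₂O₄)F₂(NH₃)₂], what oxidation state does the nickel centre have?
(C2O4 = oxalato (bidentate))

+2

2 lithium outside the brackets (+1 each) → the complex ion is 2−.
Ligand charges: 1×C2O4 = -2; 2×NH3 neutral; 2×F = -2; sum -4.
Ni + (-4) = 2− ⇒ Ni is +2.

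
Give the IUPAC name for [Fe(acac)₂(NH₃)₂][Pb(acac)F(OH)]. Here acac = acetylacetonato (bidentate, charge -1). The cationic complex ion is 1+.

Both ions are complex: the cation is named first with the plain metal name, the anion second with the -ate form; each ion's ligands are alphabetised independently.
The complex cation is given as 1+; its ligand charges sum to -2, so Fe = +3.
A 1:1 salt means the anion carries the equal and opposite charge, 1−.
Anion: ligand charges sum to -3; for the ion to be 1−, Pb = +2.

bis(acetylacetonato)diammineiron(III) (acetylacetonato)fluorohydroxoplumbate(II)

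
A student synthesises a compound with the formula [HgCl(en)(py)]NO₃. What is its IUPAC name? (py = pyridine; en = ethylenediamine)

chloro(ethylenediamine)(pyridine)mercury(II) nitrate

The 1 nitrate counter-ion carries a total charge of -1, so each complex ion is 1+.
Ligand charges: 1×pyridine (neutral), 1×chloro (-1 each), 1×ethylenediamine (neutral); total -1. So Hg + (-1) = 1+, giving Hg = +2.
Ligands are named alphabetically: chloro before ethylenediamine before pyridine.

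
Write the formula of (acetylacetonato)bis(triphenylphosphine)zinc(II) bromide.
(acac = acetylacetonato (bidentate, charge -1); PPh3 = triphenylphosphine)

Ligands: 1 acetylacetonato (acac, -1), 2 triphenylphosphine (PPh3, neutral). Ligand charge sum = -1.
Charge balance with bromide (-1) requires 1 complex ion per 1 bromide.

[Zn(acac)(PPh3)2]Br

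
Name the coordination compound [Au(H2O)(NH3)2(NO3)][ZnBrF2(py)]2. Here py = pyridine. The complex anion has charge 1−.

Both ions are complex: the cation is named first with the plain metal name, the anion second with the -ate form; each ion's ligands are alphabetised independently.
The complex anion is given as 1−; its ligand charges sum to -3, so Zn = +2.
With 2 anions per cation, the cation must be 2×1 = 2+.
Cation: ligand charges sum to -1; for the ion to be 2+, Au = +3.

diammineaquanitratogold(III) bromodifluoro(pyridine)zincate(II)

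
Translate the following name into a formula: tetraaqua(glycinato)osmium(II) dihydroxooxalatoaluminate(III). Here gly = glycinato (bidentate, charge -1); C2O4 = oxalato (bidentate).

[Os(gly)(H2O)4][Al(C2O4)(OH)2]

Cation [Os…]: ligand charges -1, Os(II) ⇒ ion charge 1+.
Anion [Al…]: ligand charges -4, Al(III) ⇒ ion charge 1−.
One 1+ cation balances one 1− anion.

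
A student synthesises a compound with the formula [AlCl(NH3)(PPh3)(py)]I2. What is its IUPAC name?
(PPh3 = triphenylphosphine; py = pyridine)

The 2 iodide counter-ions carry a total charge of -2, so each complex ion is 2+.
Ligand charges: 1×triphenylphosphine (neutral), 1×pyridine (neutral), 1×chloro (-1 each), 1×ammine (neutral); total -1. So Al + (-1) = 2+, giving Al = +3.
Ligands are named alphabetically: ammine before chloro before pyridine before triphenylphosphine.

amminechloro(pyridine)(triphenylphosphine)aluminium(III) iodide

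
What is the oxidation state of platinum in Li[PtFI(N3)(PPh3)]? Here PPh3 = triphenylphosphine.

1 lithium outside the brackets (+1 each) → the complex ion is 1−.
Ligand charges: 1×I = -1; 1×N3 = -1; 1×PPh3 neutral; 1×F = -1; sum -3.
Pt + (-3) = 1− ⇒ Pt is +2.

+2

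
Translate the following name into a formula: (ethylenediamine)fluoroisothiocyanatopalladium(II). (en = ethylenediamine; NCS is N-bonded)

[Pd(en)F(NCS)]

Ligands: 1 ethylenediamine (en, neutral), 1 fluoro (F, -1), 1 isothiocyanato (NCS, -1). Ligand charge sum = -2.
With Pd in oxidation state +2, the complex ion is [Pd...].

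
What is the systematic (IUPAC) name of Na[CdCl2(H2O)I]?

The 1 sodium counter-ion carries a total charge of +1, so each complex ion is 1−.
Ligand charges: 1×iodo (-1 each), 2×chloro (-1 each), 1×aqua (neutral); total -3. So Cd + (-3) = 1−, giving Cd = +2.
Ligands are named alphabetically: aqua before chloro before iodo.
The complex ion is anionic, so cadmium takes the -ate form cadmate(II).

sodium aquadichloroiodocadmate(II)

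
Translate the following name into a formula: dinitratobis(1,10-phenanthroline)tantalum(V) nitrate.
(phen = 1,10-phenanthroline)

[Ta(NO3)2(phen)2](NO3)3

Ligands: 2 1,10-phenanthroline (phen, neutral), 2 nitrato (NO3, -1). Ligand charge sum = -2.
With Ta in oxidation state +5, the complex ion is [Ta...]^3+.
Charge balance with nitrate (-1) requires 1 complex ion per 3 nitrate.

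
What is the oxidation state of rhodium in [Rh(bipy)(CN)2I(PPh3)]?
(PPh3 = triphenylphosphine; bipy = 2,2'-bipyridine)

+3

No counter-ion: the bracketed complex is neutral.
Ligand charges: 1×PPh3 neutral; 1×I = -1; 2×CN = -2; 1×bipy neutral; sum -3.
Rh + (-3) = 0 ⇒ Rh is +3.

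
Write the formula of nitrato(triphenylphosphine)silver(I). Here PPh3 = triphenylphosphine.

Ligands: 1 nitrato (NO3, -1), 1 triphenylphosphine (PPh3, neutral). Ligand charge sum = -1.
With Ag in oxidation state +1, the complex ion is [Ag...].

[Ag(NO3)(PPh3)]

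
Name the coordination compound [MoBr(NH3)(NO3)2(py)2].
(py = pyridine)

There is no counter-ion, so the complex is neutral overall.
Ligand charges: 1×bromo (-1 each), 1×ammine (neutral), 2×pyridine (neutral), 2×nitrato (-1 each); total -3. So Mo + (-3) = 0, giving Mo = +3.
Ligands are named alphabetically: ammine before bromo before nitrato before pyridine.

amminebromodinitratobis(pyridine)molybdenum(III)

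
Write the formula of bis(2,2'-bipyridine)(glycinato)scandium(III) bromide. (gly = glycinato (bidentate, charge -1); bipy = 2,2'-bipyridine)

Ligands: 1 glycinato (gly, -1), 2 2,2'-bipyridine (bipy, neutral). Ligand charge sum = -1.
Charge balance with bromide (-1) requires 1 complex ion per 2 bromide.

[Sc(bipy)2(gly)]Br2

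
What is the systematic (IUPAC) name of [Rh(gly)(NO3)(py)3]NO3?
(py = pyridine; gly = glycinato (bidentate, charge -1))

(glycinato)nitratotris(pyridine)rhodium(III) nitrate

The 1 nitrate counter-ion carries a total charge of -1, so each complex ion is 1+.
Ligand charges: 3×pyridine (neutral), 1×nitrato (-1 each), 1×glycinato (-1 each); total -2. So Rh + (-2) = 1+, giving Rh = +3.
Ligands are named alphabetically: glycinato before nitrato before pyridine.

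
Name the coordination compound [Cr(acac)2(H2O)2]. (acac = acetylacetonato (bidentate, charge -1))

bis(acetylacetonato)diaquachromium(II)

There is no counter-ion, so the complex is neutral overall.
Ligand charges: 2×aqua (neutral), 2×acetylacetonato (-1 each); total -2. So Cr + (-2) = 0, giving Cr = +2.
Ligands are named alphabetically: acetylacetonato before aqua.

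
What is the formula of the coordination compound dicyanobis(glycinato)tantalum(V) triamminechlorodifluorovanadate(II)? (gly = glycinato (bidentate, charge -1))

[Ta(CN)2(gly)2][VClF2(NH3)3]

Cation [Ta…]: ligand charges -4, Ta(V) ⇒ ion charge 1+.
Anion [V…]: ligand charges -3, V(II) ⇒ ion charge 1−.
One 1+ cation balances one 1− anion.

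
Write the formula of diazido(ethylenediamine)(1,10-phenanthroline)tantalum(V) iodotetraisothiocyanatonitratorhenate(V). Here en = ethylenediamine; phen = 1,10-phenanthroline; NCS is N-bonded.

Cation [Ta…]: ligand charges -2, Ta(V) ⇒ ion charge 3+.
Anion [Re…]: ligand charges -6, Re(V) ⇒ ion charge 1−.
One 3+ cation requires 3 of the 1− anion.

[Ta(en)(N3)2(phen)][ReI(NCS)4(NO3)]3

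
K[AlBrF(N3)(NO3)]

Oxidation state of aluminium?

+3

1 potassium outside the brackets (+1 each) → the complex ion is 1−.
Ligand charges: 1×F = -1; 1×N3 = -1; 1×Br = -1; 1×NO3 = -1; sum -4.
Al + (-4) = 1− ⇒ Al is +3.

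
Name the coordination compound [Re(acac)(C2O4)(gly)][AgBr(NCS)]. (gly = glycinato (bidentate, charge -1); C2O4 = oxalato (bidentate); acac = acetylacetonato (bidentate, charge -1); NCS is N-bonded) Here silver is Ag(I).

(acetylacetonato)(glycinato)oxalatorhenium(V) bromoisothiocyanatoargentate(I)

Ag is given as +1; the anion's ligand charges sum to -2, so the complex anion is 1−.
A 1:1 salt means the cation carries the equal and opposite charge, 1+.
Cation: ligand charges sum to -4; for the ion to be 1+, Re = +5.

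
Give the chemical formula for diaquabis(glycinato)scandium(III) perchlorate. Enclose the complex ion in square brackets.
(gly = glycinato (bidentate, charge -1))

Ligands: 2 aqua (H2O, neutral), 2 glycinato (gly, -1). Ligand charge sum = -2.
Charge balance with perchlorate (-1) requires 1 complex ion per 1 perchlorate.

[Sc(gly)2(H2O)2]ClO4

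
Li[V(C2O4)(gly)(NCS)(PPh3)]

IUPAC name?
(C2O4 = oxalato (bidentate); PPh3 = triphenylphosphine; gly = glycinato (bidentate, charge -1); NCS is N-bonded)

The 1 lithium counter-ion carries a total charge of +1, so each complex ion is 1−.
Ligand charges: 1×oxalato (-2 each), 1×triphenylphosphine (neutral), 1×glycinato (-1 each), 1×isothiocyanato (-1 each); total -4. So V + (-4) = 1−, giving V = +3.
The complex ion is anionic, so vanadium takes the -ate form vanadate(III).

lithium (glycinato)isothiocyanatooxalato(triphenylphosphine)vanadate(III)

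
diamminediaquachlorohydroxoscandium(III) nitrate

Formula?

[ScCl(H2O)2(NH3)2(OH)]NO3

Ligands: 2 ammine (NH3, neutral), 2 aqua (H2O, neutral), 1 chloro (Cl, -1), 1 hydroxo (OH, -1). Ligand charge sum = -2.
Charge balance with nitrate (-1) requires 1 complex ion per 1 nitrate.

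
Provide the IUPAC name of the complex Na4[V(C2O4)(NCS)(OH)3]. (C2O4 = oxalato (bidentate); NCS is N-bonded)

sodium trihydroxoisothiocyanatooxalatovanadate(II)

The 4 sodium counter-ions carry a total charge of +4, so each complex ion is 4−.
Ligand charges: 3×hydroxo (-1 each), 1×oxalato (-2 each), 1×isothiocyanato (-1 each); total -6. So V + (-6) = 4−, giving V = +2.
Ligands are named alphabetically: hydroxo before isothiocyanato before oxalato.
The complex ion is anionic, so vanadium takes the -ate form vanadate(II).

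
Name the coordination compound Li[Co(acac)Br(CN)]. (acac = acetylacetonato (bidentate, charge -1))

lithium (acetylacetonato)bromocyanocobaltate(II)

The 1 lithium counter-ion carries a total charge of +1, so each complex ion is 1−.
Ligand charges: 1×bromo (-1 each), 1×cyano (-1 each), 1×acetylacetonato (-1 each); total -3. So Co + (-3) = 1−, giving Co = +2.
The complex ion is anionic, so cobalt takes the -ate form cobaltate(II).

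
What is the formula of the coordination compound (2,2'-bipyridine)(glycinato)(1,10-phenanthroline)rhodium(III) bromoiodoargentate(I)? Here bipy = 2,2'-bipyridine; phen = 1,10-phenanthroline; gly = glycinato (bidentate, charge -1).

[Rh(bipy)(gly)(phen)][AgBrI]2

Cation [Rh…]: ligand charges -1, Rh(III) ⇒ ion charge 2+.
Anion [Ag…]: ligand charges -2, Ag(I) ⇒ ion charge 1−.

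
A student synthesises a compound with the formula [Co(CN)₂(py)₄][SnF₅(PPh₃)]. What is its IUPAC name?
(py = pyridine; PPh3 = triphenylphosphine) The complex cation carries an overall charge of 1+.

Both ions are complex: the cation is named first with the plain metal name, the anion second with the -ate form; each ion's ligands are alphabetised independently.
The complex cation is given as 1+; its ligand charges sum to -2, so Co = +3.
A 1:1 salt means the anion carries the equal and opposite charge, 1−.
Anion: ligand charges sum to -5; for the ion to be 1−, Sn = +4.

dicyanotetrakis(pyridine)cobalt(III) pentafluoro(triphenylphosphine)stannate(IV)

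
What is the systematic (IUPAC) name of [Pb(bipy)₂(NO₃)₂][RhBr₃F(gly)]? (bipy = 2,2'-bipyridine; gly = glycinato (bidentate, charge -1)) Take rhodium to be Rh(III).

bis(2,2'-bipyridine)dinitratolead(IV) tribromofluoro(glycinato)rhodate(III)

Both ions are complex: the cation is named first with the plain metal name, the anion second with the -ate form; each ion's ligands are alphabetised independently.
Rh is given as +3; the anion's ligand charges sum to -5, so the complex anion is 2−.
A 1:1 salt means the cation carries the equal and opposite charge, 2+.
Cation: ligand charges sum to -2; for the ion to be 2+, Pb = +4.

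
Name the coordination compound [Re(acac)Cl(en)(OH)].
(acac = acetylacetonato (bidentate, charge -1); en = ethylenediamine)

(acetylacetonato)chloro(ethylenediamine)hydroxorhenium(III)

There is no counter-ion, so the complex is neutral overall.
Ligand charges: 1×acetylacetonato (-1 each), 1×hydroxo (-1 each), 1×ethylenediamine (neutral), 1×chloro (-1 each); total -3. So Re + (-3) = 0, giving Re = +3.
Ligands are named alphabetically: acetylacetonato before chloro before ethylenediamine before hydroxo.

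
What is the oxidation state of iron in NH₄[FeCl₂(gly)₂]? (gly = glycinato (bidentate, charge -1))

1 ammonium outside the brackets (+1 each) → the complex ion is 1−.
Ligand charges: 2×Cl = -2; 2×gly = -2; sum -4.
Fe + (-4) = 1− ⇒ Fe is +3.

+3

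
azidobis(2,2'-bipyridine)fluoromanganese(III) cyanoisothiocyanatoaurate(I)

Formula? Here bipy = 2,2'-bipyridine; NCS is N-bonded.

[Mn(bipy)2F(N3)][Au(CN)(NCS)]

Cation [Mn…]: ligand charges -2, Mn(III) ⇒ ion charge 1+.
Anion [Au…]: ligand charges -2, Au(I) ⇒ ion charge 1−.
One 1+ cation balances one 1− anion.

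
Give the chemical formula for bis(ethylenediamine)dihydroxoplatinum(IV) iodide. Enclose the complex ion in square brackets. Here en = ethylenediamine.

Ligands: 2 hydroxo (OH, -1), 2 ethylenediamine (en, neutral). Ligand charge sum = -2.
Charge balance with iodide (-1) requires 1 complex ion per 2 iodide.

[Pt(en)2(OH)2]I2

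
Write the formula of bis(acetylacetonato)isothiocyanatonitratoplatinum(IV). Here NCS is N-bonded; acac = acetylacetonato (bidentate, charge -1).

[Pt(acac)2(NCS)(NO3)]

Ligands: 1 nitrato (NO3, -1), 1 isothiocyanato (NCS, -1), 2 acetylacetonato (acac, -1). Ligand charge sum = -4.
With Pt in oxidation state +4, the complex ion is [Pt...].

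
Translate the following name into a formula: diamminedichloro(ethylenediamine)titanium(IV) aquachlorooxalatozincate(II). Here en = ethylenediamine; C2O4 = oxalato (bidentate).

[TiCl2(en)(NH3)2][Zn(C2O4)Cl(H2O)]2

Cation [Ti…]: ligand charges -2, Ti(IV) ⇒ ion charge 2+.
Anion [Zn…]: ligand charges -3, Zn(II) ⇒ ion charge 1−.
One 2+ cation requires 2 of the 1− anion.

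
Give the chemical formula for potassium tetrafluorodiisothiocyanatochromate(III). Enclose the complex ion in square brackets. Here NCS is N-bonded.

Ligands: 2 isothiocyanato (NCS, -1), 4 fluoro (F, -1). Ligand charge sum = -6.
Charge balance with potassium (+1) requires 1 complex ion per 3 potassium.

K3[CrF4(NCS)2]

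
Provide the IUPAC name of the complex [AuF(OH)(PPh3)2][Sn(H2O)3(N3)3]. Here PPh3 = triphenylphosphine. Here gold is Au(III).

fluorohydroxobis(triphenylphosphine)gold(III) triaquatriazidostannate(II)

Both ions are complex: the cation is named first with the plain metal name, the anion second with the -ate form; each ion's ligands are alphabetised independently.
Au is given as +3; the cation's ligand charges sum to -2, so the complex cation is 1+.
A 1:1 salt means the anion carries the equal and opposite charge, 1−.
Anion: ligand charges sum to -3; for the ion to be 1−, Sn = +2.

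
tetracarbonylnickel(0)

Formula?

Ligands: 4 carbonyl (CO, neutral). Ligand charge sum = 0.
With Ni in oxidation state 0, the complex ion is [Ni...].

[Ni(CO)4]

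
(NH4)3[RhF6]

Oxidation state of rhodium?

+3

3 ammonium outside the brackets (+1 each) → the complex ion is 3−.
Ligand charges: 6×F = -6; sum -6.
Rh + (-6) = 3− ⇒ Rh is +3.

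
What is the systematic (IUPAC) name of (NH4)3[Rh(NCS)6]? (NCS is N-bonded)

The 3 ammonium counter-ions carry a total charge of +3, so each complex ion is 3−.
Ligand charges: 6×isothiocyanato (-1 each); total -6. So Rh + (-6) = 3−, giving Rh = +3.
The complex ion is anionic, so rhodium takes the -ate form rhodate(III).

ammonium hexaisothiocyanatorhodate(III)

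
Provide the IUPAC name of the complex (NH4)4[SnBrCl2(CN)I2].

ammonium bromodichlorocyanodiiodostannate(II)

The 4 ammonium counter-ions carry a total charge of +4, so each complex ion is 4−.
Ligand charges: 1×bromo (-1 each), 2×chloro (-1 each), 1×cyano (-1 each), 2×iodo (-1 each); total -6. So Sn + (-6) = 4−, giving Sn = +2.
The complex ion is anionic, so tin takes the -ate form stannate(II).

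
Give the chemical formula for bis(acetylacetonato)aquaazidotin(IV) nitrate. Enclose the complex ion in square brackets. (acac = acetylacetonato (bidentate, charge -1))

Ligands: 2 acetylacetonato (acac, -1), 1 azido (N3, -1), 1 aqua (H2O, neutral). Ligand charge sum = -3.
With Sn in oxidation state +4, the complex ion is [Sn...]^1+.
Charge balance with nitrate (-1) requires 1 complex ion per 1 nitrate.

[Sn(acac)2(H2O)(N3)]NO3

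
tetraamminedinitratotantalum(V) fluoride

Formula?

[Ta(NH3)4(NO3)2]F3

Ligands: 2 nitrato (NO3, -1), 4 ammine (NH3, neutral). Ligand charge sum = -2.
Charge balance with fluoride (-1) requires 1 complex ion per 3 fluoride.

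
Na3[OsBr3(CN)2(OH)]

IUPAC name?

sodium tribromodicyanohydroxoosmate(III)

The 3 sodium counter-ions carry a total charge of +3, so each complex ion is 3−.
Ligand charges: 3×bromo (-1 each), 2×cyano (-1 each), 1×hydroxo (-1 each); total -6. So Os + (-6) = 3−, giving Os = +3.
Ligands are named alphabetically: bromo before cyano before hydroxo.
The complex ion is anionic, so osmium takes the -ate form osmate(III).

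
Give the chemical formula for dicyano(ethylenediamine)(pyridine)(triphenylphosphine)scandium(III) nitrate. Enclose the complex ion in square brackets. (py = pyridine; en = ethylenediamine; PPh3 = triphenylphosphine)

Ligands: 2 cyano (CN, -1), 1 pyridine (py, neutral), 1 ethylenediamine (en, neutral), 1 triphenylphosphine (PPh3, neutral). Ligand charge sum = -2.
With Sc in oxidation state +3, the complex ion is [Sc...]^1+.
Charge balance with nitrate (-1) requires 1 complex ion per 1 nitrate.

[Sc(CN)2(en)(PPh3)(py)]NO3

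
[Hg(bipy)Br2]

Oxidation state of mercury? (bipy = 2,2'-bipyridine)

+2

No counter-ion: the bracketed complex is neutral.
Ligand charges: 2×Br = -2; 1×bipy neutral; sum -2.
Hg + (-2) = 0 ⇒ Hg is +2.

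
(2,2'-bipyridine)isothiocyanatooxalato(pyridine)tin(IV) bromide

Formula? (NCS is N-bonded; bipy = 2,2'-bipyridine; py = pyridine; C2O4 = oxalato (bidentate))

[Sn(bipy)(C2O4)(NCS)(py)]Br

Ligands: 1 isothiocyanato (NCS, -1), 1 2,2'-bipyridine (bipy, neutral), 1 pyridine (py, neutral), 1 oxalato (C2O4, -2). Ligand charge sum = -3.
With Sn in oxidation state +4, the complex ion is [Sn...]^1+.
Charge balance with bromide (-1) requires 1 complex ion per 1 bromide.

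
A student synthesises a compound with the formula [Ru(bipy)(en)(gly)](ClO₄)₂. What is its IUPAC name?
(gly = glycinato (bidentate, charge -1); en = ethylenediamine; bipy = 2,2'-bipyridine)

(2,2'-bipyridine)(ethylenediamine)(glycinato)ruthenium(III) perchlorate

The 2 perchlorate counter-ions carry a total charge of -2, so each complex ion is 2+.
Ligand charges: 1×glycinato (-1 each), 1×ethylenediamine (neutral), 1×2,2'-bipyridine (neutral); total -1. So Ru + (-1) = 2+, giving Ru = +3.
Ligands are named alphabetically: bipyridine before ethylenediamine before glycinato.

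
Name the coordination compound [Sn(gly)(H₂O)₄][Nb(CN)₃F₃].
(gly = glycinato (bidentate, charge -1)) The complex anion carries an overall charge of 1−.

The complex anion is given as 1−; its ligand charges sum to -6, so Nb = +5.
A 1:1 salt means the cation carries the equal and opposite charge, 1+.
Cation: ligand charges sum to -1; for the ion to be 1+, Sn = +2.

tetraaqua(glycinato)tin(II) tricyanotrifluoroniobate(V)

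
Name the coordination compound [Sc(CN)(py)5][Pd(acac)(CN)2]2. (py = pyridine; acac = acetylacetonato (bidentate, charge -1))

cyanopentakis(pyridine)scandium(III) (acetylacetonato)dicyanopalladate(II)

Both ions are complex: the cation is named first with the plain metal name, the anion second with the -ate form; each ion's ligands are alphabetised independently.
Scandium is always +3 in its complexes; the cation's ligand charges sum to -1, so the complex cation is 2+.
With 2 anions per cation, each anion must be 2/2 = 1−.
Anion: ligand charges sum to -3; for the ion to be 1−, Pd = +2.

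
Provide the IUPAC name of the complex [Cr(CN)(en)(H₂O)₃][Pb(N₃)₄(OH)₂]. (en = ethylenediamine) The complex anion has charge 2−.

triaquacyano(ethylenediamine)chromium(III) tetraazidodihydroxoplumbate(IV)

Both ions are complex: the cation is named first with the plain metal name, the anion second with the -ate form; each ion's ligands are alphabetised independently.
The complex anion is given as 2−; its ligand charges sum to -6, so Pb = +4.
A 1:1 salt means the cation carries the equal and opposite charge, 2+.
Cation: ligand charges sum to -1; for the ion to be 2+, Cr = +3.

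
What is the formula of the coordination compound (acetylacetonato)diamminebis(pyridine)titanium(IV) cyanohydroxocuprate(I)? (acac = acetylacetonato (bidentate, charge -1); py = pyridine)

Cation [Ti…]: ligand charges -1, Ti(IV) ⇒ ion charge 3+.
Anion [Cu…]: ligand charges -2, Cu(I) ⇒ ion charge 1−.

[Ti(acac)(NH3)2(py)2][Cu(CN)(OH)]3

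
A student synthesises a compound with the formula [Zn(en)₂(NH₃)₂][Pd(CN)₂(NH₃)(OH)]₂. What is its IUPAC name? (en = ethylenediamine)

Both ions are complex: the cation is named first with the plain metal name, the anion second with the -ate form; each ion's ligands are alphabetised independently.
Zinc is always +2 in its complexes; the cation's ligand charges sum to 0, so the complex cation is 2+.
With 2 anions per cation, each anion must be 2/2 = 1−.
Anion: ligand charges sum to -3; for the ion to be 1−, Pd = +2.

diamminebis(ethylenediamine)zinc(II) amminedicyanohydroxopalladate(II)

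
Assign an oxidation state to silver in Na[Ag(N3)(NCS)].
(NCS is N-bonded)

+1

1 sodium outside the brackets (+1 each) → the complex ion is 1−.
Ligand charges: 1×N3 = -1; 1×NCS = -1; sum -2.
Ag + (-2) = 1− ⇒ Ag is +1.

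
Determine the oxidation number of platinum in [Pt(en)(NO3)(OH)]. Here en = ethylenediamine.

+2

No counter-ion: the bracketed complex is neutral.
Ligand charges: 1×OH = -1; 1×en neutral; 1×NO3 = -1; sum -2.
Pt + (-2) = 0 ⇒ Pt is +2.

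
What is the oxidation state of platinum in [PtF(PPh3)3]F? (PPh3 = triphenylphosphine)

1 fluoride outside the brackets (-1 each) → the complex ion is 1+.
Ligand charges: 1×F = -1; 3×PPh3 neutral; sum -1.
Pt + (-1) = 1+ ⇒ Pt is +2.

+2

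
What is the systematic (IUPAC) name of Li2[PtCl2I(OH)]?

The 2 lithium counter-ions carry a total charge of +2, so each complex ion is 2−.
Ligand charges: 1×iodo (-1 each), 2×chloro (-1 each), 1×hydroxo (-1 each); total -4. So Pt + (-4) = 2−, giving Pt = +2.
Ligands are named alphabetically: chloro before hydroxo before iodo.
The complex ion is anionic, so platinum takes the -ate form platinate(II).

lithium dichlorohydroxoiodoplatinate(II)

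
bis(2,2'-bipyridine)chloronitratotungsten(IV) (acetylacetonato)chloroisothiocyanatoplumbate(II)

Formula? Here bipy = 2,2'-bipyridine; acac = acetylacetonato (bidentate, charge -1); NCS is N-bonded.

Cation [W…]: ligand charges -2, W(IV) ⇒ ion charge 2+.
Anion [Pb…]: ligand charges -3, Pb(II) ⇒ ion charge 1−.

[W(bipy)2Cl(NO3)][Pb(acac)Cl(NCS)]2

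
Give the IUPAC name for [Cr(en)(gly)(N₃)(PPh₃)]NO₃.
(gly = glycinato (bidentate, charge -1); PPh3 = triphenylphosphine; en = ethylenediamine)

The 1 nitrate counter-ion carries a total charge of -1, so each complex ion is 1+.
Ligand charges: 1×glycinato (-1 each), 1×triphenylphosphine (neutral), 1×azido (-1 each), 1×ethylenediamine (neutral); total -2. So Cr + (-2) = 1+, giving Cr = +3.
Ligands are named alphabetically: azido before ethylenediamine before glycinato before triphenylphosphine.

azido(ethylenediamine)(glycinato)(triphenylphosphine)chromium(III) nitrate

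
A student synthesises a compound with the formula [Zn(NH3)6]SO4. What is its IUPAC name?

The 1 sulfate counter-ion carries a total charge of -2, so each complex ion is 2+.
Ligand charges: 6×ammine (neutral); total 0. So Zn + (0) = 2+, giving Zn = +2.

hexaamminezinc(II) sulfate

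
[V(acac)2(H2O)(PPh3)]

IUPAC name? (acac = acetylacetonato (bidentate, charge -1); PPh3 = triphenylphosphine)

bis(acetylacetonato)aqua(triphenylphosphine)vanadium(II)

There is no counter-ion, so the complex is neutral overall.
Ligand charges: 1×aqua (neutral), 2×acetylacetonato (-1 each), 1×triphenylphosphine (neutral); total -2. So V + (-2) = 0, giving V = +2.
Ligands are named alphabetically: acetylacetonato before aqua before triphenylphosphine.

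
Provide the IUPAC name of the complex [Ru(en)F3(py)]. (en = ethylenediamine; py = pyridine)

There is no counter-ion, so the complex is neutral overall.
Ligand charges: 3×fluoro (-1 each), 1×ethylenediamine (neutral), 1×pyridine (neutral); total -3. So Ru + (-3) = 0, giving Ru = +3.
Ligands are named alphabetically: ethylenediamine before fluoro before pyridine.

(ethylenediamine)trifluoro(pyridine)ruthenium(III)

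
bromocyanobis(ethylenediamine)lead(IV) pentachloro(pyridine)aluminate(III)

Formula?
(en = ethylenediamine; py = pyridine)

[PbBr(CN)(en)2][AlCl5(py)]

Cation [Pb…]: ligand charges -2, Pb(IV) ⇒ ion charge 2+.
Anion [Al…]: ligand charges -5, Al(III) ⇒ ion charge 2−.
One 2+ cation balances one 2− anion.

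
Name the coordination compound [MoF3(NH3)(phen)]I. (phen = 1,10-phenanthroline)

amminetrifluoro(1,10-phenanthroline)molybdenum(IV) iodide

The 1 iodide counter-ion carries a total charge of -1, so each complex ion is 1+.
Ligand charges: 1×ammine (neutral), 1×1,10-phenanthroline (neutral), 3×fluoro (-1 each); total -3. So Mo + (-3) = 1+, giving Mo = +4.
Ligands are named alphabetically: ammine before fluoro before phenanthroline.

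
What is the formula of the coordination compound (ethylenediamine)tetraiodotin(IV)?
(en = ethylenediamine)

Ligands: 4 iodo (I, -1), 1 ethylenediamine (en, neutral). Ligand charge sum = -4.
With Sn in oxidation state +4, the complex ion is [Sn...].

[Sn(en)I4]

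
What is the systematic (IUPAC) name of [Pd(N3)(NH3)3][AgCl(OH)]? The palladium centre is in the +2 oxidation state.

Both ions are complex: the cation is named first with the plain metal name, the anion second with the -ate form; each ion's ligands are alphabetised independently.
Pd is given as +2; the cation's ligand charges sum to -1, so the complex cation is 1+.
A 1:1 salt means the anion carries the equal and opposite charge, 1−.
Anion: ligand charges sum to -2; for the ion to be 1−, Ag = +1.

triammineazidopalladium(II) chlorohydroxoargentate(I)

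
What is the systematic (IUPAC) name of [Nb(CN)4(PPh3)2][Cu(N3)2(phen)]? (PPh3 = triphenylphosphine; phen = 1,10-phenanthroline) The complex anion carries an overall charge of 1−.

Both ions are complex: the cation is named first with the plain metal name, the anion second with the -ate form; each ion's ligands are alphabetised independently.
The complex anion is given as 1−; its ligand charges sum to -2, so Cu = +1.
A 1:1 salt means the cation carries the equal and opposite charge, 1+.
Cation: ligand charges sum to -4; for the ion to be 1+, Nb = +5.

tetracyanobis(triphenylphosphine)niobium(V) diazido(1,10-phenanthroline)cuprate(I)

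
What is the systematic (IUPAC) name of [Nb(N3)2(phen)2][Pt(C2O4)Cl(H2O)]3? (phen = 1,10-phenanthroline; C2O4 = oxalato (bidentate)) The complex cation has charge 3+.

diazidobis(1,10-phenanthroline)niobium(V) aquachlorooxalatoplatinate(II)

Both ions are complex: the cation is named first with the plain metal name, the anion second with the -ate form; each ion's ligands are alphabetised independently.
The complex cation is given as 3+; its ligand charges sum to -2, so Nb = +5.
With 3 anions per cation, each anion must be 3/3 = 1−.
Anion: ligand charges sum to -3; for the ion to be 1−, Pt = +2.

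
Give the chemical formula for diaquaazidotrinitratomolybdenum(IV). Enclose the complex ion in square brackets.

Ligands: 2 aqua (H2O, neutral), 1 azido (N3, -1), 3 nitrato (NO3, -1). Ligand charge sum = -4.
With Mo in oxidation state +4, the complex ion is [Mo...].

[Mo(H2O)2(N3)(NO3)3]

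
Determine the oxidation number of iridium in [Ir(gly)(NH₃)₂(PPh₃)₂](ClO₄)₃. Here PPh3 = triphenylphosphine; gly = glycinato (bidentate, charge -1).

3 perchlorate outside the brackets (-1 each) → the complex ion is 3+.
Ligand charges: 2×PPh3 neutral; 2×NH3 neutral; 1×gly = -1; sum -1.
Ir + (-1) = 3+ ⇒ Ir is +4.

+4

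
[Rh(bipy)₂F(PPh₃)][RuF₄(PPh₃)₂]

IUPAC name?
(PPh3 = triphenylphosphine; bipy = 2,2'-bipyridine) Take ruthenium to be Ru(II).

bis(2,2'-bipyridine)fluoro(triphenylphosphine)rhodium(III) tetrafluorobis(triphenylphosphine)ruthenate(II)

Ru is given as +2; the anion's ligand charges sum to -4, so the complex anion is 2−.
A 1:1 salt means the cation carries the equal and opposite charge, 2+.
Cation: ligand charges sum to -1; for the ion to be 2+, Rh = +3.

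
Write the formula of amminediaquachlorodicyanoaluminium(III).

Ligands: 1 ammine (NH3, neutral), 2 cyano (CN, -1), 2 aqua (H2O, neutral), 1 chloro (Cl, -1). Ligand charge sum = -3.
With Al in oxidation state +3, the complex ion is [Al...].

[AlCl(CN)2(H2O)2(NH3)]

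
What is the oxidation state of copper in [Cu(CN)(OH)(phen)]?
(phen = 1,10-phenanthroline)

No counter-ion: the bracketed complex is neutral.
Ligand charges: 1×CN = -1; 1×OH = -1; 1×phen neutral; sum -2.
Cu + (-2) = 0 ⇒ Cu is +2.

+2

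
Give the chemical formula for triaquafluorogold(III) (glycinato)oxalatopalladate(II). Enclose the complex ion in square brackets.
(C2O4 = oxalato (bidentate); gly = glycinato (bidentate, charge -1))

Cation [Au…]: ligand charges -1, Au(III) ⇒ ion charge 2+.
Anion [Pd…]: ligand charges -3, Pd(II) ⇒ ion charge 1−.
One 2+ cation requires 2 of the 1− anion.

[AuF(H2O)3][Pd(C2O4)(gly)]2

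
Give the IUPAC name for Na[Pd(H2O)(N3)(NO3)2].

sodium aquaazidodinitratopalladate(II)

The 1 sodium counter-ion carries a total charge of +1, so each complex ion is 1−.
Ligand charges: 1×aqua (neutral), 2×nitrato (-1 each), 1×azido (-1 each); total -3. So Pd + (-3) = 1−, giving Pd = +2.
Ligands are named alphabetically: aqua before azido before nitrato.
The complex ion is anionic, so palladium takes the -ate form palladate(II).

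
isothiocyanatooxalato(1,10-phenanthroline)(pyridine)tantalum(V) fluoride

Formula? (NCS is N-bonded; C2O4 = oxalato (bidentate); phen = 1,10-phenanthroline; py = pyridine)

[Ta(C2O4)(NCS)(phen)(py)]F2

Ligands: 1 isothiocyanato (NCS, -1), 1 oxalato (C2O4, -2), 1 1,10-phenanthroline (phen, neutral), 1 pyridine (py, neutral). Ligand charge sum = -3.
With Ta in oxidation state +5, the complex ion is [Ta...]^2+.
Charge balance with fluoride (-1) requires 1 complex ion per 2 fluoride.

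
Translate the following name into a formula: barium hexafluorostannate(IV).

Ba[SnF6]

Ligands: 6 fluoro (F, -1). Ligand charge sum = -6.
Charge balance with barium (+2) requires 1 complex ion per 1 barium.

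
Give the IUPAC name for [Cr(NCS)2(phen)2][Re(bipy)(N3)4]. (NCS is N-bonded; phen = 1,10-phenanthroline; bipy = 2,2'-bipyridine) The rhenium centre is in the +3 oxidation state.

Both ions are complex: the cation is named first with the plain metal name, the anion second with the -ate form; each ion's ligands are alphabetised independently.
Re is given as +3; the anion's ligand charges sum to -4, so the complex anion is 1−.
A 1:1 salt means the cation carries the equal and opposite charge, 1+.
Cation: ligand charges sum to -2; for the ion to be 1+, Cr = +3.

diisothiocyanatobis(1,10-phenanthroline)chromium(III) tetraazido(2,2'-bipyridine)rhenate(III)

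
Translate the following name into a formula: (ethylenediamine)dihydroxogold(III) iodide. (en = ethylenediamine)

[Au(en)(OH)2]I

Ligands: 1 ethylenediamine (en, neutral), 2 hydroxo (OH, -1). Ligand charge sum = -2.
With Au in oxidation state +3, the complex ion is [Au...]^1+.
Charge balance with iodide (-1) requires 1 complex ion per 1 iodide.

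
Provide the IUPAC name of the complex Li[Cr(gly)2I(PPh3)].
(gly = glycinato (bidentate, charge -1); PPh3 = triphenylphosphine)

The 1 lithium counter-ion carries a total charge of +1, so each complex ion is 1−.
Ligand charges: 1×iodo (-1 each), 2×glycinato (-1 each), 1×triphenylphosphine (neutral); total -3. So Cr + (-3) = 1−, giving Cr = +2.
Ligands are named alphabetically: glycinato before iodo before triphenylphosphine.
The complex ion is anionic, so chromium takes the -ate form chromate(II).

lithium bis(glycinato)iodo(triphenylphosphine)chromate(II)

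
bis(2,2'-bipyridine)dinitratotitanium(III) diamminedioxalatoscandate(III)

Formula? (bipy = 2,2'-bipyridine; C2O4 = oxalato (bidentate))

Cation [Ti…]: ligand charges -2, Ti(III) ⇒ ion charge 1+.
Anion [Sc…]: ligand charges -4, Sc(III) ⇒ ion charge 1−.
One 1+ cation balances one 1− anion.

[Ti(bipy)2(NO3)2][Sc(C2O4)2(NH3)2]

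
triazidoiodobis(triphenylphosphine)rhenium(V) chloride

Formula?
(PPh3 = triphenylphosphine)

[ReI(N3)3(PPh3)2]Cl

Ligands: 1 iodo (I, -1), 3 azido (N3, -1), 2 triphenylphosphine (PPh3, neutral). Ligand charge sum = -4.
Charge balance with chloride (-1) requires 1 complex ion per 1 chloride.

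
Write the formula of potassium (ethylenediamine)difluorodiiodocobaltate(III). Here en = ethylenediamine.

K[Co(en)F2I2]

Ligands: 2 iodo (I, -1), 1 ethylenediamine (en, neutral), 2 fluoro (F, -1). Ligand charge sum = -4.
With Co in oxidation state +3, the complex ion is [Co...]^1−.
Charge balance with potassium (+1) requires 1 complex ion per 1 potassium.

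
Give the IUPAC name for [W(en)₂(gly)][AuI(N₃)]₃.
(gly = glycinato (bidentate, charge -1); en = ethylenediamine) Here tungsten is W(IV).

bis(ethylenediamine)(glycinato)tungsten(IV) azidoiodoaurate(I)

W is given as +4; the cation's ligand charges sum to -1, so the complex cation is 3+.
With 3 anions per cation, each anion must be 3/3 = 1−.
Anion: ligand charges sum to -2; for the ion to be 1−, Au = +1.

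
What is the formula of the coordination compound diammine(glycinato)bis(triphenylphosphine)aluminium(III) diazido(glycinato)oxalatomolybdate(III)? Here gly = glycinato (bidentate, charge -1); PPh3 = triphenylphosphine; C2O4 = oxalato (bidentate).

[Al(gly)(NH3)2(PPh3)2][Mo(C2O4)(gly)(N3)2]

Cation [Al…]: ligand charges -1, Al(III) ⇒ ion charge 2+.
Anion [Mo…]: ligand charges -5, Mo(III) ⇒ ion charge 2−.
One 2+ cation balances one 2− anion.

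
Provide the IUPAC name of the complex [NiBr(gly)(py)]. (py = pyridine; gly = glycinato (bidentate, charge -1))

There is no counter-ion, so the complex is neutral overall.
Ligand charges: 1×bromo (-1 each), 1×pyridine (neutral), 1×glycinato (-1 each); total -2. So Ni + (-2) = 0, giving Ni = +2.
Ligands are named alphabetically: bromo before glycinato before pyridine.

bromo(glycinato)(pyridine)nickel(II)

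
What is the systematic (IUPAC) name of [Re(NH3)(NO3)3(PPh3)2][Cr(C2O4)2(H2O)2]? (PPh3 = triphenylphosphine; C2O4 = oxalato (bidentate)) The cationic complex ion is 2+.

The complex cation is given as 2+; its ligand charges sum to -3, so Re = +5.
A 1:1 salt means the anion carries the equal and opposite charge, 2−.
Anion: ligand charges sum to -4; for the ion to be 2−, Cr = +2.

amminetrinitratobis(triphenylphosphine)rhenium(V) diaquadioxalatochromate(II)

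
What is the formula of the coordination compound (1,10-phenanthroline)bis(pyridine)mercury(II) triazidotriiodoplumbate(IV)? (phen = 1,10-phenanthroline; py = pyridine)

[Hg(phen)(py)2][PbI3(N3)3]

Cation [Hg…]: ligand charges 0, Hg(II) ⇒ ion charge 2+.
Anion [Pb…]: ligand charges -6, Pb(IV) ⇒ ion charge 2−.
One 2+ cation balances one 2− anion.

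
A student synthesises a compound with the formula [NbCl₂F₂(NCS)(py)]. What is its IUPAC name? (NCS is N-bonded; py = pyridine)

There is no counter-ion, so the complex is neutral overall.
Ligand charges: 2×chloro (-1 each), 1×isothiocyanato (-1 each), 1×pyridine (neutral), 2×fluoro (-1 each); total -5. So Nb + (-5) = 0, giving Nb = +5.
Ligands are named alphabetically: chloro before fluoro before isothiocyanato before pyridine.

dichlorodifluoroisothiocyanato(pyridine)niobium(V)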